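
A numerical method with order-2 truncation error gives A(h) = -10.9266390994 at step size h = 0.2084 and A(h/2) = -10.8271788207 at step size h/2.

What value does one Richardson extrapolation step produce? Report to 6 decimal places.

Method order is 2; weight 2^2 = 4.
4×(-10.8271788207) = -43.3087152828; subtract (-10.9266390994) → -32.3820761834
Divide by 2^2 − 1 = 3.
Result: -10.7940253945
Correction |R − A(h/2)| = 3.315e-02; gap |A(h/2) − A(h)| = 9.946e-02.

-10.794025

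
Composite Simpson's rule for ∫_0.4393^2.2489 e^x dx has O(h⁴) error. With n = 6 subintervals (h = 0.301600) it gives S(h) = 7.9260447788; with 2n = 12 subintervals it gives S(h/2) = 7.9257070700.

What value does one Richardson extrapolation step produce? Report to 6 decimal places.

r = 4: numerator weight 16, denominator 15.
16 × 7.9257070700 − 7.9260447788 = 118.8852683412
Divide by 2^4 − 1 = 15.
118.8852683412 ÷ 15 = 7.9256845561
Gap between inputs: 3.377e-04; correction applied: −0.0000225139.

7.925685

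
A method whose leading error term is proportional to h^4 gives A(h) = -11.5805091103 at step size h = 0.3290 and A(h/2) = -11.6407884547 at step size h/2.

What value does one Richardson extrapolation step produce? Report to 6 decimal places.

-11.644807

Leading term ∝ h^4; use weight 16 = 2^4.
16·(-11.6407884547) = -186.2526152752; subtract (-11.5805091103) → -174.6721061649
(16·(-11.6407884547) − (-11.5805091103))/(16 − 1) = -11.6448070777
Correction |R − A(h/2)| = 4.019e-03; gap |A(h/2) − A(h)| = 6.028e-02.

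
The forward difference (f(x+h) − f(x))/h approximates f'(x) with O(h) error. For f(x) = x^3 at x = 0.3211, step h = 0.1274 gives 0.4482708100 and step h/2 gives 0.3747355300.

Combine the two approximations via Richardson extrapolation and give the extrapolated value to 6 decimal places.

Error is O(h^1); halving h shrinks it by 2^1 = 2.
2×0.3747355300 = 0.7494710600; 0.7494710600 − 0.4482708100 = 0.3012002500
Divide by 2^1 − 1 = 1.
So the Richardson estimate is 0.3012002500.

0.301200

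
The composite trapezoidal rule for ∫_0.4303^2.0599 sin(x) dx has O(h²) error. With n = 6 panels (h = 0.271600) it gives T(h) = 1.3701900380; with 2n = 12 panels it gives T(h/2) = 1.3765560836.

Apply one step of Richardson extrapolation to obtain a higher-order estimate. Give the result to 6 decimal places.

1.378678

With r = 2 the leading error scales as h^2, so the weight is 2^2 = 4.
4*1.3765560836 − 1.3701900380 = 4.1360342964
Divide by 2^2 − 1 = 3.
Result: 1.3786780988
Shift from A(h/2): +0.0021220152.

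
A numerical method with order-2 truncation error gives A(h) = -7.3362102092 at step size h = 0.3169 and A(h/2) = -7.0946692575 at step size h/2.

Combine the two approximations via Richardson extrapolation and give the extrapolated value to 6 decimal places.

With r = 2 the leading error scales as h^2, so the weight is 2^2 = 4.
Difference of the inputs: -7.0946692575 − (-7.3362102092) = 0.2415409517
Correction (A(h/2) − A(h))/(4 − 1) = 0.2415409517/3 = 0.0805136506
R = -7.0946692575 + 0.0805136506 = -7.0141556069
Gap between inputs: 2.415e-01; correction applied: +0.0805136506.

-7.014156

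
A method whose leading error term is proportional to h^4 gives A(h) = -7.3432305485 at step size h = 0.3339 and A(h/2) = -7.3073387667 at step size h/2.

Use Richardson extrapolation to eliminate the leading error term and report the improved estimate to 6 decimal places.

-7.304946

r = 4: numerator weight 16, denominator 15.
Difference of the inputs: -7.3073387667 − (-7.3432305485) = 0.0358917818
Correction (A(h/2) − A(h))/(16 − 1) = 0.0358917818/15 = 0.0023927855
R = -7.3073387667 + 0.0023927855 = -7.3049459812
Shift from A(h/2): +0.0023927855.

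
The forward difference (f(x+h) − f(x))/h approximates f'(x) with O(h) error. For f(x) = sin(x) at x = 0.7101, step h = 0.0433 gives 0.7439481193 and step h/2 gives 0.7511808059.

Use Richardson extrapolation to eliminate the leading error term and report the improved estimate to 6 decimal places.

Error is O(h^1); halving h shrinks it by 2^1 = 2.
2×0.7511808059 = 1.5023616118; subtract 0.7439481193 → 0.7584134925
0.7584134925 ÷ 1 = 0.7584134925
Shift from A(h/2): +0.0072326866.

0.758413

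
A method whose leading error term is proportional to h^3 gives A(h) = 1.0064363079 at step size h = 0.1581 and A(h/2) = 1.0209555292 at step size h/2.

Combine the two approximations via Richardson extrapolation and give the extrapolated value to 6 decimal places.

1.023030

Leading term ∝ h^3; use weight 8 = 2^3.
Weighted: 8.1676442336 − 1.0064363079 = 7.1612079257
Denominator 8 − 1 = 7.
Result: 1.0230297037
Correction |R − A(h/2)| = 2.074e-03; gap |A(h/2) − A(h)| = 1.452e-02.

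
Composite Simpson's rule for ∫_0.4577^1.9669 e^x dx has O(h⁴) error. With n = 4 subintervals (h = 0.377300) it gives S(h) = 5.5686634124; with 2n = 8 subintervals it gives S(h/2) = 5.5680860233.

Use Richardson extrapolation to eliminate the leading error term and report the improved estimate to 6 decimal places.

r = 4: numerator weight 16, denominator 15.
Numerator 16×A(h/2) − A(h) = 16×5.5680860233 − 5.5686634124 = 83.5207129604
Denominator 16 − 1 = 15.
Result: 5.5680475307

5.568048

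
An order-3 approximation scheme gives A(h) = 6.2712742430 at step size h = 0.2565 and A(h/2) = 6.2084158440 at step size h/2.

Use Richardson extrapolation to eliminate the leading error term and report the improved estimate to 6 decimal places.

6.199436

r = 3, so 2^r = 8.
8*6.2084158440 − 6.2712742430 = 43.3960525090
Denominator 8 − 1 = 7.
So the Richardson estimate is 6.1994360727.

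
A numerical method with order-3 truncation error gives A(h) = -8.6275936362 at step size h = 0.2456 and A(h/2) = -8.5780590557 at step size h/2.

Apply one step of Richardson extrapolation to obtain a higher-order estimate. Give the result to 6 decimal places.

-8.570983

The method has order 3: 2^3 = 8.
Difference of the inputs: -8.5780590557 − (-8.6275936362) = 0.0495345805
Correction (A(h/2) − A(h))/(8 − 1) = 0.0495345805/7 = 0.0070763686
R = -8.5780590557 + 0.0070763686 = -8.5709826871
Shift from A(h/2): +0.0070763686.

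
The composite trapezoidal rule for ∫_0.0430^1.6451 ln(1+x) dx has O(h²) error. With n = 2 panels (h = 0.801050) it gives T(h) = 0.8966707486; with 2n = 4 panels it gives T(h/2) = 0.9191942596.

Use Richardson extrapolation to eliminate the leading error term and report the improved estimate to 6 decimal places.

0.926702

r = 2: numerator weight 4, denominator 3.
4*0.9191942596 − 0.8966707486 = 2.7801062898
Divide by 2^2 − 1 = 3.
So the Richardson estimate is 0.9267020966.
Shift from A(h/2): +0.0075078370.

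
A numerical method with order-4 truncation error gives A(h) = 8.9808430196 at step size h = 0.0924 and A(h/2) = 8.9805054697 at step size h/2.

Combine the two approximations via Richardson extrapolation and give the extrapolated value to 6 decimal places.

r = 4, so 2^r = 16.
16×8.9805054697 = 143.6880875152; subtract 8.9808430196 → 134.7072444956
Divide by 2^4 − 1 = 15.
Extrapolated: 134.7072444956 / 15 = 8.9804829664
Correction |R − A(h/2)| = 2.250e-05; gap |A(h/2) − A(h)| = 3.375e-04.

8.980483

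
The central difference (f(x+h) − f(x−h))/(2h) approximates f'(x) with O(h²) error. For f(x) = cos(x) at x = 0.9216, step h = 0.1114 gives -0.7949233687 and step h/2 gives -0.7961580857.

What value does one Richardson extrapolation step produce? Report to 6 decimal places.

-0.796570

With r = 2 the leading error scales as h^2, so the weight is 2^2 = 4.
Weighted: (-3.1846323428) − (-0.7949233687) = -2.3897089741
Extrapolated: (-2.3897089741) / 3 = -0.7965696580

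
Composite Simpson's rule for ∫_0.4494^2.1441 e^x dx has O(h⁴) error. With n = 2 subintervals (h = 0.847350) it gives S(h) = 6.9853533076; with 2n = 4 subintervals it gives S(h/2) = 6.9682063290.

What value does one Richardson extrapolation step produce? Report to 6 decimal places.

6.967063

Error is O(h^4); halving h shrinks it by 2^4 = 16.
16 × 6.9682063290 = 111.4913012640; 111.4913012640 − 6.9853533076 = 104.5059479564
Divide by 2^4 − 1 = 15.
104.5059479564 ÷ 15 = 6.9670631971
Correction |R − A(h/2)| = 1.143e-03; gap |A(h/2) − A(h)| = 1.715e-02.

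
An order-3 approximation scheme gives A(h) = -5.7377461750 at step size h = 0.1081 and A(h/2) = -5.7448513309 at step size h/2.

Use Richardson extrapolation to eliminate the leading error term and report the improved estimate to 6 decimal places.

-5.745866

Order 3 gives 2^r = 8 and 2^r − 1 = 7.
Difference of the inputs: -5.7448513309 − (-5.7377461750) = -0.0071051559
Correction (A(h/2) − A(h))/(8 − 1) = (-0.0071051559)/7 = -0.0010150223
R = A(h/2) + (A(h/2) − A(h))/7 = -5.7448513309 − 0.0010150223 = -5.7458663532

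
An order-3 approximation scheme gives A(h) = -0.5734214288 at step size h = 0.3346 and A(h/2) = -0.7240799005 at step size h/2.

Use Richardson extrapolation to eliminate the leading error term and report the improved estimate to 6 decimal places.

Error is O(h^3); halving h shrinks it by 2^3 = 8.
8·(-0.7240799005) = -5.7926392040; (-5.7926392040) − (-0.5734214288) = -5.2192177752
Divide by 2^3 − 1 = 7.
R = (-5.2192177752)/7 = -0.7456025393
Correction |R − A(h/2)| = 2.152e-02; gap |A(h/2) − A(h)| = 1.507e-01.

-0.745603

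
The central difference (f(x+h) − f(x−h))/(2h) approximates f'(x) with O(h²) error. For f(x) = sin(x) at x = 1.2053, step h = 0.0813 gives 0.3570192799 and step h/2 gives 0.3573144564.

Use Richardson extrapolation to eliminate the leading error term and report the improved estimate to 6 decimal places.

r = 2: numerator weight 4, denominator 3.
Difference of the inputs: 0.3573144564 − 0.3570192799 = 0.0002951765
Correction (A(h/2) − A(h))/(4 − 1) = 0.0002951765/3 = 0.0000983922
R = 0.3573144564 + 0.0000983922 = 0.3574128486
Correction |R − A(h/2)| = 9.839e-05; gap |A(h/2) − A(h)| = 2.952e-04.

0.357413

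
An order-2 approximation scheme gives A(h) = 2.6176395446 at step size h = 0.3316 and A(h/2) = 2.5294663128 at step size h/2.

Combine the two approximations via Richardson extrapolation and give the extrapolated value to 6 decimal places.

2.500075

With r = 2 the leading error scales as h^2, so the weight is 2^2 = 4.
4*2.5294663128 = 10.1178652512; subtract 2.6176395446 → 7.5002257066
Divide by 2^2 − 1 = 3.
(4*2.5294663128 − 2.6176395446)/(4 − 1) = 2.5000752355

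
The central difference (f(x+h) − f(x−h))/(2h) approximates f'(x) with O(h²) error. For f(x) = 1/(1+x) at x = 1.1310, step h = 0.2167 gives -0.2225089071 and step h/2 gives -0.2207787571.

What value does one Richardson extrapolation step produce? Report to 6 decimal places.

-0.220202

Error is O(h^2); halving h shrinks it by 2^2 = 4.
Difference of the inputs: -0.2207787571 − (-0.2225089071) = 0.0017301500
Correction (A(h/2) − A(h))/(4 − 1) = 0.0017301500/3 = 0.0005767167
R = A(h/2) + (A(h/2) − A(h))/3 = -0.2207787571 + 0.0005767167 = -0.2202020404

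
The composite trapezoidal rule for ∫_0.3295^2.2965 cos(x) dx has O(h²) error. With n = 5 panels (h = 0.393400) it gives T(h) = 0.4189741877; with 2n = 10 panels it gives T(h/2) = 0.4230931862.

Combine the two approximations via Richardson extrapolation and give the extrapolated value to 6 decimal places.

Method order is 2; weight 2^2 = 4.
Top: 4(0.4230931862) − (0.4189741877) = 1.2733985571
Extrapolated: 1.2733985571 / 3 = 0.4244661857

0.424466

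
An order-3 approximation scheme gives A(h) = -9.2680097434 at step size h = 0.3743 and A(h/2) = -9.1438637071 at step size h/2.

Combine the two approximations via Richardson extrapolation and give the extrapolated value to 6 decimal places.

-9.126129

The method has order 3: 2^3 = 8.
2^3·A(h/2) = -73.1509096568; minus A(h) gives -63.8828999134.
Denominator 8 − 1 = 7.
Extrapolated: (-63.8828999134) / 7 = -9.1261285591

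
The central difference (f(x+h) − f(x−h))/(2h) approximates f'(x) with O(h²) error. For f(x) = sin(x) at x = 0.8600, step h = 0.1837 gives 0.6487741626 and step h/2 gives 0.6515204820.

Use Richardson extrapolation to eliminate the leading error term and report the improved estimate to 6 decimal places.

Method order is 2; weight 2^2 = 4.
4·0.6515204820 = 2.6060819280; subtract 0.6487741626 → 1.9573077654
Divide by 2^2 − 1 = 3.
Extrapolated: 1.9573077654 / 3 = 0.6524359218
Shift from A(h/2): +0.0009154398.

0.652436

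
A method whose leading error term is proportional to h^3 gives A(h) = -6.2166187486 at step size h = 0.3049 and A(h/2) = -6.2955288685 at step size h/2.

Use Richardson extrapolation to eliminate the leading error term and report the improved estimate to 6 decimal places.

-6.306802

With r = 3 the leading error scales as h^3, so the weight is 2^3 = 8.
Top: 8(-6.2955288685) − (-6.2166187486) = -44.1476121994
(-44.1476121994) ÷ 7 = -6.3068017428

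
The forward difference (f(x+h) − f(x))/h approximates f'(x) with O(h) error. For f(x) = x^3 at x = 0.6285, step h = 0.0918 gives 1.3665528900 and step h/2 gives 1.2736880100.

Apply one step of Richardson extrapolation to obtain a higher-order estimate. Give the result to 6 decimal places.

The method has order 1: 2^1 = 2.
2 × 1.2736880100 = 2.5473760200; 2.5473760200 − 1.3665528900 = 1.1808231300
(2 × 1.2736880100 − 1.3665528900)/(2 − 1) = 1.1808231300

1.180823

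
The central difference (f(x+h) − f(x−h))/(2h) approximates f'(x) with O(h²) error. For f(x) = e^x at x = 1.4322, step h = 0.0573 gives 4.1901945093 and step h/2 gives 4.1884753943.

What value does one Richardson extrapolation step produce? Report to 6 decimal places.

Order 2 gives 2^r = 4 and 2^r − 1 = 3.
Numerator 4·A(h/2) − A(h) = 4·4.1884753943 − 4.1901945093 = 12.5637070679
R = 12.5637070679/3 = 4.1879023560

4.187902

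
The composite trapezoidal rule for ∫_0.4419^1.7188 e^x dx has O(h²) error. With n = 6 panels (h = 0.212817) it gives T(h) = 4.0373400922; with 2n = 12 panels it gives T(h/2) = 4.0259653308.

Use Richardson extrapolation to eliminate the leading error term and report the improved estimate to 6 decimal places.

4.022174

The method has order 2: 2^2 = 4.
Top: 4(4.0259653308) − (4.0373400922) = 12.0665212310
(4×4.0259653308 − 4.0373400922)/(4 − 1) = 4.0221737437
Gap between inputs: 1.137e-02; correction applied: −0.0037915871.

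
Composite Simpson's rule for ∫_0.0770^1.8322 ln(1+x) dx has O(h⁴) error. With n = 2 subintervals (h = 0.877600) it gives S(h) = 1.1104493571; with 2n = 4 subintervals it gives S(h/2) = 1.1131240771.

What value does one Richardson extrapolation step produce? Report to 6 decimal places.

r = 4, so 2^r = 16.
16×1.1131240771 = 17.8099852336; subtract 1.1104493571 → 16.6995358765
R = 16.6995358765/15 = 1.1133023918
Correction |R − A(h/2)| = 1.783e-04; gap |A(h/2) − A(h)| = 2.675e-03.

1.113302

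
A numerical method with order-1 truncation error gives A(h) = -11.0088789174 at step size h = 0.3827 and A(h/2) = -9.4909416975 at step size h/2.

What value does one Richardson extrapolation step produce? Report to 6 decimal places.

The method has order 1: 2^1 = 2.
2 × (-9.4909416975) − (-11.0088789174) = -7.9730044776
Divide by 2^1 − 1 = 1.
(-7.9730044776) ÷ 1 = -7.9730044776

-7.973004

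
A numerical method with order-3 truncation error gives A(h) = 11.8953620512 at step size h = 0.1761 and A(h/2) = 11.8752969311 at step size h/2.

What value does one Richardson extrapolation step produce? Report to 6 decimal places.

r = 3: numerator weight 8, denominator 7.
8·11.8752969311 = 95.0023754488; subtract 11.8953620512 → 83.1070133976
Divide by 2^3 − 1 = 7.
Extrapolated: 83.1070133976 / 7 = 11.8724304854
Shift from A(h/2): −0.0028664457.

11.872430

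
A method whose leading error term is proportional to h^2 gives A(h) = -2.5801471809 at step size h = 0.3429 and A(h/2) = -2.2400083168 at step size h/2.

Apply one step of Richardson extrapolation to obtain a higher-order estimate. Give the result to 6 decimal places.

Error is O(h^2); halving h shrinks it by 2^2 = 4.
4·(-2.2400083168) = -8.9600332672; subtract (-2.5801471809) → -6.3798860863
Extrapolated: (-6.3798860863) / 3 = -2.1266286954
Shift from A(h/2): +0.1133796214.

-2.126629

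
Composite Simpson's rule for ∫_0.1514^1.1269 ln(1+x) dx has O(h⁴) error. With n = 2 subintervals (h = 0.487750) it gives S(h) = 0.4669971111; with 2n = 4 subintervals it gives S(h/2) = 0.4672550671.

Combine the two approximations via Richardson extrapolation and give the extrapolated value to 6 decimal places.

Leading term ∝ h^4; use weight 16 = 2^4.
Numerator 16*A(h/2) − A(h) = 16*0.4672550671 − 0.4669971111 = 7.0090839625
(16*0.4672550671 − 0.4669971111)/(16 − 1) = 0.4672722642

0.467272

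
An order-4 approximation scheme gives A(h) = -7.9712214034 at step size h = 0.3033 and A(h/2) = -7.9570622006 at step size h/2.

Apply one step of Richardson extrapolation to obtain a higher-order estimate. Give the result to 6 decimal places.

-7.956118

With r = 4 the leading error scales as h^4, so the weight is 2^4 = 16.
Top: 16(-7.9570622006) − (-7.9712214034) = -119.3417738062
Divide by 2^4 − 1 = 15.
So the Richardson estimate is -7.9561182537.
Correction |R − A(h/2)| = 9.439e-04; gap |A(h/2) − A(h)| = 1.416e-02.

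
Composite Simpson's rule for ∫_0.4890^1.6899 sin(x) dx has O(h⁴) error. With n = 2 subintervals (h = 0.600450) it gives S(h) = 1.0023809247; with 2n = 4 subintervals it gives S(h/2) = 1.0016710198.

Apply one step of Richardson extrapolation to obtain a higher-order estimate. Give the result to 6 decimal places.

1.001624

r = 4, so 2^r = 16.
Weighted: 16.0267363168 − 1.0023809247 = 15.0243553921
Extrapolated: 15.0243553921 / 15 = 1.0016236928
Gap between inputs: 7.099e-04; correction applied: −0.0000473270.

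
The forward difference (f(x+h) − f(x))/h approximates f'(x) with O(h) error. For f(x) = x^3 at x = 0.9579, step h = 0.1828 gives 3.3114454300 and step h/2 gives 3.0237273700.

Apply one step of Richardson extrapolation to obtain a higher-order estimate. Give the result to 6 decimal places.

2.736009

Leading term ∝ h^1; use weight 2 = 2^1.
A(h/2) − A(h) = 3.0237273700 − 3.3114454300 = -0.2877180600
Correction (A(h/2) − A(h))/(2 − 1) = (-0.2877180600)/1 = -0.2877180600
R = A(h/2) + (A(h/2) − A(h))/1 = 3.0237273700 − 0.2877180600 = 2.7360093100
Gap between inputs: 2.877e-01; correction applied: −0.2877180600.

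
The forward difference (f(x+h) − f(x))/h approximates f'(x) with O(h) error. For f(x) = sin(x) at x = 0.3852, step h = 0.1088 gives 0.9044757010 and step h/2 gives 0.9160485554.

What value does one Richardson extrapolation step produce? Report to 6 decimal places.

Method order is 1; weight 2^1 = 2.
Difference of the inputs: 0.9160485554 − 0.9044757010 = 0.0115728544
Correction (A(h/2) − A(h))/(2 − 1) = 0.0115728544/1 = 0.0115728544
R = 0.9160485554 + 0.0115728544 = 0.9276214098
Shift from A(h/2): +0.0115728544.

0.927621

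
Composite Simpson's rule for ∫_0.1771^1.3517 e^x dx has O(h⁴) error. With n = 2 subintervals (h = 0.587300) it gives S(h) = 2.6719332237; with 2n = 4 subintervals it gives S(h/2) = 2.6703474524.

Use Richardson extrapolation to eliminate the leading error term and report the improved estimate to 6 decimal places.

Leading term ∝ h^4; use weight 16 = 2^4.
16·2.6703474524 = 42.7255592384; subtract 2.6719332237 → 40.0536260147
(16·2.6703474524 − 2.6719332237)/(16 − 1) = 2.6702417343
Gap between inputs: 1.586e-03; correction applied: −0.0001057181.

2.670242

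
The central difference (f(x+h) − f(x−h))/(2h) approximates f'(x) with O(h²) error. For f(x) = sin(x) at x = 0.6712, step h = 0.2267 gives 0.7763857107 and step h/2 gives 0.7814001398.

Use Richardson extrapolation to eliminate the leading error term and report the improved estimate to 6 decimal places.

r = 2: numerator weight 4, denominator 3.
4*0.7814001398 = 3.1256005592; 3.1256005592 − 0.7763857107 = 2.3492148485
(4*0.7814001398 − 0.7763857107)/(4 − 1) = 0.7830716162
Correction |R − A(h/2)| = 1.671e-03; gap |A(h/2) − A(h)| = 5.014e-03.

0.783072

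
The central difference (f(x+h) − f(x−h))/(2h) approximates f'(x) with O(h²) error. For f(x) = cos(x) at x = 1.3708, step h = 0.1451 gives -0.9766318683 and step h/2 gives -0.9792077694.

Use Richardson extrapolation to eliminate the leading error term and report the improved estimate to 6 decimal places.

r = 2: numerator weight 4, denominator 3.
Numerator 4*A(h/2) − A(h) = 4*(-0.9792077694) − (-0.9766318683) = -2.9401992093
Divide by 2^2 − 1 = 3.
So the Richardson estimate is -0.9800664031.

-0.980066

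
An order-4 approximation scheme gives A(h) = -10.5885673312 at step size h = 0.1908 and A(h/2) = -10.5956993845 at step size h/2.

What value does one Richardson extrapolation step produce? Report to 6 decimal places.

-10.596175

Error is O(h^4); halving h shrinks it by 2^4 = 16.
A(h/2) − A(h) = -10.5956993845 − (-10.5885673312) = -0.0071320533
Divide by 2^4 − 1 = 15: (-0.0071320533)/15 = -0.0004754702
R = -10.5956993845 − 0.0004754702 = -10.5961748547
Correction |R − A(h/2)| = 4.755e-04; gap |A(h/2) − A(h)| = 7.132e-03.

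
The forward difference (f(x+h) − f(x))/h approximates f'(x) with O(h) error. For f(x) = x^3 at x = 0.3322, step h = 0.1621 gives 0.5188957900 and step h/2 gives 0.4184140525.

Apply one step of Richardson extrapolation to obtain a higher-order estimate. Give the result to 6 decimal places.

0.317932

r = 1, so 2^r = 2.
2*0.4184140525 = 0.8368281050; subtract 0.5188957900 → 0.3179323150
0.3179323150 ÷ 1 = 0.3179323150
Correction |R − A(h/2)| = 1.005e-01; gap |A(h/2) − A(h)| = 1.005e-01.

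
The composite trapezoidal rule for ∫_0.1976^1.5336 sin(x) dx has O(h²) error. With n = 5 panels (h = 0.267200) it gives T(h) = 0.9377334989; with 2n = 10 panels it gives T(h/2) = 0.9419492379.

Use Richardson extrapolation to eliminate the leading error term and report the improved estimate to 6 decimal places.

0.943354

With r = 2 the leading error scales as h^2, so the weight is 2^2 = 4.
2^2×A(h/2) = 3.7677969516; minus A(h) gives 2.8300634527.
Divide by 2^2 − 1 = 3.
2.8300634527 ÷ 3 = 0.9433544842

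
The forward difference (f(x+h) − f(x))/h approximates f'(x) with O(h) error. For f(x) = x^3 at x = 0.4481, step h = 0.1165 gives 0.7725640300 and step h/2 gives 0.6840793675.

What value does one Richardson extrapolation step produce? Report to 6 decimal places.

0.595595

Leading term ∝ h^1; use weight 2 = 2^1.
2^1 × A(h/2) = 1.3681587350; minus A(h) gives 0.5955947050.
Denominator 2 − 1 = 1.
So the Richardson estimate is 0.5955947050.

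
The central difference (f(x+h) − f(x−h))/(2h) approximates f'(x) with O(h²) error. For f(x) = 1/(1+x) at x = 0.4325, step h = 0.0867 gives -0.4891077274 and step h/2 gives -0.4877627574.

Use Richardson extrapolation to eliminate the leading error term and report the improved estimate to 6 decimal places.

-0.487314

Method order is 2; weight 2^2 = 4.
4 × (-0.4877627574) − (-0.4891077274) = -1.4619433022
Denominator 4 − 1 = 3.
R = (-1.4619433022)/3 = -0.4873144341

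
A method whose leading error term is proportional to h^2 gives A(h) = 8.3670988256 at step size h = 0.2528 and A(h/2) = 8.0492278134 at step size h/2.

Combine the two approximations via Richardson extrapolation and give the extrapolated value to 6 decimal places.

Leading term ∝ h^2; use weight 4 = 2^2.
Numerator 4*A(h/2) − A(h) = 4*8.0492278134 − 8.3670988256 = 23.8298124280
Divide by 2^2 − 1 = 3.
(4*8.0492278134 − 8.3670988256)/(4 − 1) = 7.9432708093
Gap between inputs: 3.179e-01; correction applied: −0.1059570041.

7.943271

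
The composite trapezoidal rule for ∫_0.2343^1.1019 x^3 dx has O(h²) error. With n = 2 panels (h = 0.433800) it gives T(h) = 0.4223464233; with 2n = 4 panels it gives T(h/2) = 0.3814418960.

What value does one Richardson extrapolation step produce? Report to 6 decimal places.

With r = 2 the leading error scales as h^2, so the weight is 2^2 = 4.
Top: 4(0.3814418960) − (0.4223464233) = 1.1034211607
Denominator 4 − 1 = 3.
Extrapolated: 1.1034211607 / 3 = 0.3678070536
Shift from A(h/2): −0.0136348424.

0.367807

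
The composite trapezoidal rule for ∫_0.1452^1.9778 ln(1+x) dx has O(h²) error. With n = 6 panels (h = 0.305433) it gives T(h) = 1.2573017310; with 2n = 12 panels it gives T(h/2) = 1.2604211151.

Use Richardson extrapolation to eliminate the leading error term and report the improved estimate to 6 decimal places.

r = 2: numerator weight 4, denominator 3.
Weighted: 5.0416844604 − 1.2573017310 = 3.7843827294
Denominator 4 − 1 = 3.
(4*1.2604211151 − 1.2573017310)/(4 − 1) = 1.2614609098
Gap between inputs: 3.119e-03; correction applied: +0.0010397947.

1.261461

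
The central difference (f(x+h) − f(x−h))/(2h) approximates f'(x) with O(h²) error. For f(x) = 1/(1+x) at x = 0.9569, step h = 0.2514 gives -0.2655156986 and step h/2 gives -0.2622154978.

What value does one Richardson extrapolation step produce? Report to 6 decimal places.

-0.261115

Order 2 gives 2^r = 4 and 2^r − 1 = 3.
4·(-0.2622154978) = -1.0488619912; subtract (-0.2655156986) → -0.7833462926
R = (-0.7833462926)/3 = -0.2611154309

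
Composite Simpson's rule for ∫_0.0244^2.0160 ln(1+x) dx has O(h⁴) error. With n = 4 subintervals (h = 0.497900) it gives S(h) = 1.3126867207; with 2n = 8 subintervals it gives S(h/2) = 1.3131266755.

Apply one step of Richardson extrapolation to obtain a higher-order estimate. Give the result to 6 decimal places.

1.313156

r = 4: numerator weight 16, denominator 15.
Numerator 16×A(h/2) − A(h) = 16×1.3131266755 − 1.3126867207 = 19.6973400873
(16×1.3131266755 − 1.3126867207)/(16 − 1) = 1.3131560058
Shift from A(h/2): +0.0000293303.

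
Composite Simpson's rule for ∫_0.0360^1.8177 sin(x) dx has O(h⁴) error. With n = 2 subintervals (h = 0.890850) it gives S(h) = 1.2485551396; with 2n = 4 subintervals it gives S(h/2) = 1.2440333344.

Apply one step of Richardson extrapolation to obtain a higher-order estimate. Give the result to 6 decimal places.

1.243732

Error is O(h^4); halving h shrinks it by 2^4 = 16.
Weighted: 19.9045333504 − 1.2485551396 = 18.6559782108
Divide by 2^4 − 1 = 15.
18.6559782108 ÷ 15 = 1.2437318807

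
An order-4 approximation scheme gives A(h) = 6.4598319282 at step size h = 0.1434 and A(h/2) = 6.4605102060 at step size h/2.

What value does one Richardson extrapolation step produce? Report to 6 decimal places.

6.460555

Method order is 4; weight 2^4 = 16.
Numerator 16 × A(h/2) − A(h) = 16 × 6.4605102060 − 6.4598319282 = 96.9083313678
R = 96.9083313678/15 = 6.4605554245
Shift from A(h/2): +0.0000452185.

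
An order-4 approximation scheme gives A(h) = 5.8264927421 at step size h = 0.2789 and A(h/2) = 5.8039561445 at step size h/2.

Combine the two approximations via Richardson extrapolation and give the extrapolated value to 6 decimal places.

5.802454

r = 4, so 2^r = 16.
16·5.8039561445 = 92.8632983120; subtract 5.8264927421 → 87.0368055699
Denominator 16 − 1 = 15.
(16·5.8039561445 − 5.8264927421)/(16 − 1) = 5.8024537047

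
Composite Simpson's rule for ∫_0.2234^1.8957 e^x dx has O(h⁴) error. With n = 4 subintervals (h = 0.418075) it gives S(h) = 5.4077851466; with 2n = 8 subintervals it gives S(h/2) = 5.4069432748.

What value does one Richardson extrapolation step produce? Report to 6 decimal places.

Error is O(h^4); halving h shrinks it by 2^4 = 16.
2^4 × A(h/2) = 86.5110923968; minus A(h) gives 81.1033072502.
(16 × 5.4069432748 − 5.4077851466)/(16 − 1) = 5.4068871500
Shift from A(h/2): −0.0000561248.

5.406887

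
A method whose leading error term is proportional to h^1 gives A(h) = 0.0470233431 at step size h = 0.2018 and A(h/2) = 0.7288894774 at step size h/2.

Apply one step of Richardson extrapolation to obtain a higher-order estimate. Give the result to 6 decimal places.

1.410756

r = 1, so 2^r = 2.
2^1×A(h/2) = 1.4577789548; minus A(h) gives 1.4107556117.
Denominator 2 − 1 = 1.
So the Richardson estimate is 1.4107556117.
Shift from A(h/2): +0.6818661343.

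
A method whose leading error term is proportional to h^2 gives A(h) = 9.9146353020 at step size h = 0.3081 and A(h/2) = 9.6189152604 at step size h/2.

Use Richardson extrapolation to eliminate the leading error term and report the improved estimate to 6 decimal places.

Method order is 2; weight 2^2 = 4.
2^2×A(h/2) = 38.4756610416; minus A(h) gives 28.5610257396.
R = 28.5610257396/3 = 9.5203419132
Shift from A(h/2): −0.0985733472.

9.520342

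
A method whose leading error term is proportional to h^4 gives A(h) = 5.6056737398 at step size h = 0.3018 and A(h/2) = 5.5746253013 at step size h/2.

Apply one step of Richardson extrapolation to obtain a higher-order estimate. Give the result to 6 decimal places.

5.572555

The method has order 4: 2^4 = 16.
16*5.5746253013 − 5.6056737398 = 83.5883310810
Denominator 16 − 1 = 15.
83.5883310810 ÷ 15 = 5.5725554054
Correction |R − A(h/2)| = 2.070e-03; gap |A(h/2) − A(h)| = 3.105e-02.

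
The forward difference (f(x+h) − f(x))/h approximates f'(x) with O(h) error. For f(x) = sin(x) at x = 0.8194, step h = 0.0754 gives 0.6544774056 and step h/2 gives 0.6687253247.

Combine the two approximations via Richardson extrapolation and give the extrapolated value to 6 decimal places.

0.682973

Order 1 gives 2^r = 2 and 2^r − 1 = 1.
Difference of the inputs: 0.6687253247 − 0.6544774056 = 0.0142479191
Divide by 2^1 − 1 = 1: 0.0142479191/1 = 0.0142479191
R = 0.6687253247 + 0.0142479191 = 0.6829732438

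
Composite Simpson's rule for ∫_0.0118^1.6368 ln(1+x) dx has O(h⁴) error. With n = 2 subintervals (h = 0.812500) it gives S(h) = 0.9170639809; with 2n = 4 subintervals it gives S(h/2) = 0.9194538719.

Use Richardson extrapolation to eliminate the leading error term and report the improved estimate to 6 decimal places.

0.919613

The method has order 4: 2^4 = 16.
16*0.9194538719 − 0.9170639809 = 13.7941979695
R = 13.7941979695/15 = 0.9196131980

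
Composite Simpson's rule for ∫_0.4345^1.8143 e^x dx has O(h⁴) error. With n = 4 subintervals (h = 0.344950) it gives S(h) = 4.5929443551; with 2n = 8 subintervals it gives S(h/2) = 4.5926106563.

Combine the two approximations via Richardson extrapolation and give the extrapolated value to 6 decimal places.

4.592588

Order 4 gives 2^r = 16 and 2^r − 1 = 15.
Numerator 16*A(h/2) − A(h) = 16*4.5926106563 − 4.5929443551 = 68.8888261457
68.8888261457 ÷ 15 = 4.5925884097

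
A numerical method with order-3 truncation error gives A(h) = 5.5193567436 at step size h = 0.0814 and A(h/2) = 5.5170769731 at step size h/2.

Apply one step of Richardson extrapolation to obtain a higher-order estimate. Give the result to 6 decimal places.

Error is O(h^3); halving h shrinks it by 2^3 = 8.
2^3*A(h/2) = 44.1366157848; minus A(h) gives 38.6172590412.
38.6172590412 ÷ 7 = 5.5167512916
Gap between inputs: 2.280e-03; correction applied: −0.0003256815.

5.516751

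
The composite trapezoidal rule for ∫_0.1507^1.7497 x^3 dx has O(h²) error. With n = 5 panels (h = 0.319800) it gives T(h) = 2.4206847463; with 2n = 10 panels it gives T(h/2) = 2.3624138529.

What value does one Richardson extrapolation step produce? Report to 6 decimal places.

Leading term ∝ h^2; use weight 4 = 2^2.
Weighted: 9.4496554116 − 2.4206847463 = 7.0289706653
Divide by 2^2 − 1 = 3.
R = 7.0289706653/3 = 2.3429902218

2.342990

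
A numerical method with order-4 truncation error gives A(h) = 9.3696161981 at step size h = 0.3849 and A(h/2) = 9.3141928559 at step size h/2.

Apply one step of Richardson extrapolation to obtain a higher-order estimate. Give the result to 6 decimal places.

9.310498

r = 4, so 2^r = 16.
16·9.3141928559 = 149.0270856944; 149.0270856944 − 9.3696161981 = 139.6574694963
Extrapolated: 139.6574694963 / 15 = 9.3104979664
Shift from A(h/2): −0.0036948895.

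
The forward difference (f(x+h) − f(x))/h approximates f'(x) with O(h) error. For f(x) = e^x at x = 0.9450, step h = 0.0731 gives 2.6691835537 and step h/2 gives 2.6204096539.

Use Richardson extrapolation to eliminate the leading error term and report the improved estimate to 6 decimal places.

2.571636

Error is O(h^1); halving h shrinks it by 2^1 = 2.
Numerator 2 × A(h/2) − A(h) = 2 × 2.6204096539 − 2.6691835537 = 2.5716357541
2.5716357541 ÷ 1 = 2.5716357541
Gap between inputs: 4.877e-02; correction applied: −0.0487738998.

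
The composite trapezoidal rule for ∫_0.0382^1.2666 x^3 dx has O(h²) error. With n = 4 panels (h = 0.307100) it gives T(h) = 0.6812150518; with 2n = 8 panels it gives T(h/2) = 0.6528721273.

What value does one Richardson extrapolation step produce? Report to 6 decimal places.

0.643424

Leading term ∝ h^2; use weight 4 = 2^2.
2^2·A(h/2) = 2.6114885092; minus A(h) gives 1.9302734574.
Divide by 2^2 − 1 = 3.
R = 1.9302734574/3 = 0.6434244858
Correction |R − A(h/2)| = 9.448e-03; gap |A(h/2) − A(h)| = 2.834e-02.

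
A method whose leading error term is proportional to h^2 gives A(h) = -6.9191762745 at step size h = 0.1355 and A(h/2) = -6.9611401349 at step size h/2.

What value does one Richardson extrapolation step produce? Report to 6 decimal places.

-6.975128

r = 2: numerator weight 4, denominator 3.
4*(-6.9611401349) = -27.8445605396; subtract (-6.9191762745) → -20.9253842651
(-20.9253842651) ÷ 3 = -6.9751280884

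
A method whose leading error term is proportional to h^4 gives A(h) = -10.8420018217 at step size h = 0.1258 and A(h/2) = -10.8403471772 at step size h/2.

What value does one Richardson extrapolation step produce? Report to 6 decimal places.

Leading term ∝ h^4; use weight 16 = 2^4.
Top: 16(-10.8403471772) − (-10.8420018217) = -162.6035530135
Extrapolated: (-162.6035530135) / 15 = -10.8402368676

-10.840237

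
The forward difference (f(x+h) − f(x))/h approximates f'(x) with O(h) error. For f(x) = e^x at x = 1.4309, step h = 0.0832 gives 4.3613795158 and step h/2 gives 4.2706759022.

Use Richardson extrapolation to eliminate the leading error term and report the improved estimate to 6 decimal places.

4.179972

r = 1, so 2^r = 2.
2^1×A(h/2) = 8.5413518044; minus A(h) gives 4.1799722886.
Denominator 2 − 1 = 1.
So the Richardson estimate is 4.1799722886.
Gap between inputs: 9.070e-02; correction applied: −0.0907036136.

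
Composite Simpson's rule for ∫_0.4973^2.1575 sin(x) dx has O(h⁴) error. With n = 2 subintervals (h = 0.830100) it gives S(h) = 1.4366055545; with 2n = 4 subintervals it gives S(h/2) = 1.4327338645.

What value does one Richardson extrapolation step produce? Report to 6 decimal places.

Method order is 4; weight 2^4 = 16.
Numerator 16 × A(h/2) − A(h) = 16 × 1.4327338645 − 1.4366055545 = 21.4871362775
Divide by 2^4 − 1 = 15.
(16 × 1.4327338645 − 1.4366055545)/(16 − 1) = 1.4324757518
Gap between inputs: 3.872e-03; correction applied: −0.0002581127.

1.432476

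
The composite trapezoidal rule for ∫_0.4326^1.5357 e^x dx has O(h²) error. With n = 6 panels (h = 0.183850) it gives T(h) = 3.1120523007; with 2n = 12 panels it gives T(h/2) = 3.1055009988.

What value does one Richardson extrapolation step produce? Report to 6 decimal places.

With r = 2 the leading error scales as h^2, so the weight is 2^2 = 4.
Top: 4(3.1055009988) − (3.1120523007) = 9.3099516945
Denominator 4 − 1 = 3.
R = 9.3099516945/3 = 3.1033172315

3.103317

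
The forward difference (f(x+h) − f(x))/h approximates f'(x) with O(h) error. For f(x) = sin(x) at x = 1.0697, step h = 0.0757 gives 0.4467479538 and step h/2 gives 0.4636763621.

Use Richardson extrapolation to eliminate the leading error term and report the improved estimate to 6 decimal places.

0.480605

r = 1, so 2^r = 2.
Top: 2(0.4636763621) − (0.4467479538) = 0.4806047704
Divide by 2^1 − 1 = 1.
Extrapolated: 0.4806047704 / 1 = 0.4806047704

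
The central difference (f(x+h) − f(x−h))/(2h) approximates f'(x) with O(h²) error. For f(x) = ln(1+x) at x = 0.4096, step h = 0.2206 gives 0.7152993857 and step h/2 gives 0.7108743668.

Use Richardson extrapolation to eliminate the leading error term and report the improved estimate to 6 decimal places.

0.709399

r = 2, so 2^r = 4.
Numerator 4·A(h/2) − A(h) = 4·0.7108743668 − 0.7152993857 = 2.1281980815
R = 2.1281980815/3 = 0.7093993605
Correction |R − A(h/2)| = 1.475e-03; gap |A(h/2) − A(h)| = 4.425e-03.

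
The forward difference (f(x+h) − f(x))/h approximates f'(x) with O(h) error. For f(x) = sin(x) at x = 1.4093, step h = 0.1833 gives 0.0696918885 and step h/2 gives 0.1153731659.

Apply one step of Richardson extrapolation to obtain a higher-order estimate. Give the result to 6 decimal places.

0.161054

With r = 1 the leading error scales as h^1, so the weight is 2^1 = 2.
Weighted: 0.2307463318 − 0.0696918885 = 0.1610544433
Divide by 2^1 − 1 = 1.
Result: 0.1610544433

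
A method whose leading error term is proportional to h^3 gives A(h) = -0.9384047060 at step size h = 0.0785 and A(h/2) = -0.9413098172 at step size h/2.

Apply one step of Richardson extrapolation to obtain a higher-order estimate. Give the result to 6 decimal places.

-0.941725

With r = 3 the leading error scales as h^3, so the weight is 2^3 = 8.
2^3×A(h/2) = -7.5304785376; minus A(h) gives -6.5920738316.
Denominator 8 − 1 = 7.
(-6.5920738316) ÷ 7 = -0.9417248331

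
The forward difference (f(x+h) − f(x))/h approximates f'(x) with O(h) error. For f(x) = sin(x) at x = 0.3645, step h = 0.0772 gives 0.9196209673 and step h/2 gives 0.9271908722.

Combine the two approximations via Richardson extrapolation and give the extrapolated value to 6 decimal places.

0.934761

With r = 1 the leading error scales as h^1, so the weight is 2^1 = 2.
2·0.9271908722 = 1.8543817444; subtract 0.9196209673 → 0.9347607771
0.9347607771 ÷ 1 = 0.9347607771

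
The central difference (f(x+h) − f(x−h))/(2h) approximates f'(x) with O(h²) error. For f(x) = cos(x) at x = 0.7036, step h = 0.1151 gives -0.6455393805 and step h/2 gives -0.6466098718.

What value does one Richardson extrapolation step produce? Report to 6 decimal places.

Method order is 2; weight 2^2 = 4.
4×(-0.6466098718) = -2.5864394872; (-2.5864394872) − (-0.6455393805) = -1.9409001067
Denominator 4 − 1 = 3.
R = (-1.9409001067)/3 = -0.6469667022

-0.646967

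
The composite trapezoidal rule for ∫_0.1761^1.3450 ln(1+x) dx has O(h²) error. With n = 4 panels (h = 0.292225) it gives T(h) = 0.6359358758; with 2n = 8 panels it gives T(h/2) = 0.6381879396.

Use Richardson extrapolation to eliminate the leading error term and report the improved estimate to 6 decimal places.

Method order is 2; weight 2^2 = 4.
A(h/2) − A(h) = 0.6381879396 − 0.6359358758 = 0.0022520638
Correction (A(h/2) − A(h))/(4 − 1) = 0.0022520638/3 = 0.0007506879
R = 0.6381879396 + 0.0007506879 = 0.6389386275

0.638939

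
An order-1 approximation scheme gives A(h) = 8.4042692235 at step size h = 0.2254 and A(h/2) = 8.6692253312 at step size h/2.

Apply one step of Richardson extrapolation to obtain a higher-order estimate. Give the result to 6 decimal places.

8.934181

Method order is 1; weight 2^1 = 2.
2 × 8.6692253312 = 17.3384506624; 17.3384506624 − 8.4042692235 = 8.9341814389
Denominator 2 − 1 = 1.
Extrapolated: 8.9341814389 / 1 = 8.9341814389
Shift from A(h/2): +0.2649561077.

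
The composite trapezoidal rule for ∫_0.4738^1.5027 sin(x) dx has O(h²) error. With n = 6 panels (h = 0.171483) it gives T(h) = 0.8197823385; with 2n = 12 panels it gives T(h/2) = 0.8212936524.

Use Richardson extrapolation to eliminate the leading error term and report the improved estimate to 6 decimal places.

Error is O(h^2); halving h shrinks it by 2^2 = 4.
2^2·A(h/2) = 3.2851746096; minus A(h) gives 2.4653922711.
R = 2.4653922711/3 = 0.8217974237

0.821797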